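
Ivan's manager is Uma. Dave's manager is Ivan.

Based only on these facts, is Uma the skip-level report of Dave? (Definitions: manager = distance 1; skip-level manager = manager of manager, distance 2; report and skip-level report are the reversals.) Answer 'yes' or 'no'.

Reconstructing the manager chain from the given facts:
  Uma -> Ivan -> Dave
(each arrow means 'manager of the next')
Positions in the chain (0 = top):
  position of Uma: 0
  position of Ivan: 1
  position of Dave: 2

Uma is at position 0, Dave is at position 2; signed distance (j - i) = 2.
'skip-level report' requires j - i = -2. Actual distance is 2, so the relation does NOT hold.

Answer: no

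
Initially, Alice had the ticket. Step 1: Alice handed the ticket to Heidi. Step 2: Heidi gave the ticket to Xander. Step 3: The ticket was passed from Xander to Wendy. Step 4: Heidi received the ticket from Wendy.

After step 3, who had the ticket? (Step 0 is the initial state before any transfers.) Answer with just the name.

Answer: Wendy

Derivation:
Tracking the ticket holder through step 3:
After step 0 (start): Alice
After step 1: Heidi
After step 2: Xander
After step 3: Wendy

At step 3, the holder is Wendy.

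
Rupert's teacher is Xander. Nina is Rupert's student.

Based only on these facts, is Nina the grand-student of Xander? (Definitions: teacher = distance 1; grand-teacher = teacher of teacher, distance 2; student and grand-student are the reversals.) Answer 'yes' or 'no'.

Answer: yes

Derivation:
Reconstructing the teacher chain from the given facts:
  Xander -> Rupert -> Nina
(each arrow means 'teacher of the next')
Positions in the chain (0 = top):
  position of Xander: 0
  position of Rupert: 1
  position of Nina: 2

Nina is at position 2, Xander is at position 0; signed distance (j - i) = -2.
'grand-student' requires j - i = -2. Actual distance is -2, so the relation HOLDS.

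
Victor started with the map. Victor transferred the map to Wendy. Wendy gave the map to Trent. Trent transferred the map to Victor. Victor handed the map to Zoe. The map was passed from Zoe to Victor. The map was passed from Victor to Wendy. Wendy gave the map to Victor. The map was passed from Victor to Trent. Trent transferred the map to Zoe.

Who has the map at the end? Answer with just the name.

Tracking the map through each event:
Start: Victor has the map.
After event 1: Wendy has the map.
After event 2: Trent has the map.
After event 3: Victor has the map.
After event 4: Zoe has the map.
After event 5: Victor has the map.
After event 6: Wendy has the map.
After event 7: Victor has the map.
After event 8: Trent has the map.
After event 9: Zoe has the map.

Answer: Zoe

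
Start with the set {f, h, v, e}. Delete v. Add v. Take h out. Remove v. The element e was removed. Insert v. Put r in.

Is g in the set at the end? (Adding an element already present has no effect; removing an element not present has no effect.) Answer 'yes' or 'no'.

Answer: no

Derivation:
Tracking the set through each operation:
Start: {e, f, h, v}
Event 1 (remove v): removed. Set: {e, f, h}
Event 2 (add v): added. Set: {e, f, h, v}
Event 3 (remove h): removed. Set: {e, f, v}
Event 4 (remove v): removed. Set: {e, f}
Event 5 (remove e): removed. Set: {f}
Event 6 (add v): added. Set: {f, v}
Event 7 (add r): added. Set: {f, r, v}

Final set: {f, r, v} (size 3)
g is NOT in the final set.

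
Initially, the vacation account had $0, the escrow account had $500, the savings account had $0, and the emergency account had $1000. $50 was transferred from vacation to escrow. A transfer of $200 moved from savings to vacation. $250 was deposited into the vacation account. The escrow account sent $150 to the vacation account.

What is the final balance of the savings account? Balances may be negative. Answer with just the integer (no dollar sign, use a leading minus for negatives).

Tracking account balances step by step:
Start: vacation=0, escrow=500, savings=0, emergency=1000
Event 1 (transfer 50 vacation -> escrow): vacation: 0 - 50 = -50, escrow: 500 + 50 = 550. Balances: vacation=-50, escrow=550, savings=0, emergency=1000
Event 2 (transfer 200 savings -> vacation): savings: 0 - 200 = -200, vacation: -50 + 200 = 150. Balances: vacation=150, escrow=550, savings=-200, emergency=1000
Event 3 (deposit 250 to vacation): vacation: 150 + 250 = 400. Balances: vacation=400, escrow=550, savings=-200, emergency=1000
Event 4 (transfer 150 escrow -> vacation): escrow: 550 - 150 = 400, vacation: 400 + 150 = 550. Balances: vacation=550, escrow=400, savings=-200, emergency=1000

Final balance of savings: -200

Answer: -200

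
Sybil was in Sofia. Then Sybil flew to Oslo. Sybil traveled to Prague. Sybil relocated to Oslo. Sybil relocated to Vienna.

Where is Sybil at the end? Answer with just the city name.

Answer: Vienna

Derivation:
Tracking Sybil's location:
Start: Sybil is in Sofia.
After move 1: Sofia -> Oslo. Sybil is in Oslo.
After move 2: Oslo -> Prague. Sybil is in Prague.
After move 3: Prague -> Oslo. Sybil is in Oslo.
After move 4: Oslo -> Vienna. Sybil is in Vienna.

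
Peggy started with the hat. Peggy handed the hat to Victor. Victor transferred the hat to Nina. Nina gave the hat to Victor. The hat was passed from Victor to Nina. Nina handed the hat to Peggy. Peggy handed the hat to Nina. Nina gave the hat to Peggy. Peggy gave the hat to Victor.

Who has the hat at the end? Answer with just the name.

Tracking the hat through each event:
Start: Peggy has the hat.
After event 1: Victor has the hat.
After event 2: Nina has the hat.
After event 3: Victor has the hat.
After event 4: Nina has the hat.
After event 5: Peggy has the hat.
After event 6: Nina has the hat.
After event 7: Peggy has the hat.
After event 8: Victor has the hat.

Answer: Victor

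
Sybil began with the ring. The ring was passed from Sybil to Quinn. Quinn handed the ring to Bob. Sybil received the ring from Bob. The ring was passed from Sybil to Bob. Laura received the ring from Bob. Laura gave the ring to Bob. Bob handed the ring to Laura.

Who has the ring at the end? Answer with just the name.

Tracking the ring through each event:
Start: Sybil has the ring.
After event 1: Quinn has the ring.
After event 2: Bob has the ring.
After event 3: Sybil has the ring.
After event 4: Bob has the ring.
After event 5: Laura has the ring.
After event 6: Bob has the ring.
After event 7: Laura has the ring.

Answer: Laura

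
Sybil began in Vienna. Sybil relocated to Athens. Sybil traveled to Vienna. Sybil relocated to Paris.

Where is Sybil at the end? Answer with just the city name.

Tracking Sybil's location:
Start: Sybil is in Vienna.
After move 1: Vienna -> Athens. Sybil is in Athens.
After move 2: Athens -> Vienna. Sybil is in Vienna.
After move 3: Vienna -> Paris. Sybil is in Paris.

Answer: Paris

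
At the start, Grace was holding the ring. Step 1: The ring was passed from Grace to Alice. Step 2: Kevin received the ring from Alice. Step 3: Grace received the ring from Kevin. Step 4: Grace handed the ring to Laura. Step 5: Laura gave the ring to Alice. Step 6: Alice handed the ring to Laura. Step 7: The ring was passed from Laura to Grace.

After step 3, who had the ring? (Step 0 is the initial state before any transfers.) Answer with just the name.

Answer: Grace

Derivation:
Tracking the ring holder through step 3:
After step 0 (start): Grace
After step 1: Alice
After step 2: Kevin
After step 3: Grace

At step 3, the holder is Grace.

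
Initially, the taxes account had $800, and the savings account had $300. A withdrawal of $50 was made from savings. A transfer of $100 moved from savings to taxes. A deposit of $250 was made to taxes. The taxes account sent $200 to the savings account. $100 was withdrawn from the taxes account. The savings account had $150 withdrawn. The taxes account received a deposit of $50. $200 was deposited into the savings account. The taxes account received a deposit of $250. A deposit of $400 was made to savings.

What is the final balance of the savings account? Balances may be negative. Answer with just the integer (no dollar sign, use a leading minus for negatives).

Tracking account balances step by step:
Start: taxes=800, savings=300
Event 1 (withdraw 50 from savings): savings: 300 - 50 = 250. Balances: taxes=800, savings=250
Event 2 (transfer 100 savings -> taxes): savings: 250 - 100 = 150, taxes: 800 + 100 = 900. Balances: taxes=900, savings=150
Event 3 (deposit 250 to taxes): taxes: 900 + 250 = 1150. Balances: taxes=1150, savings=150
Event 4 (transfer 200 taxes -> savings): taxes: 1150 - 200 = 950, savings: 150 + 200 = 350. Balances: taxes=950, savings=350
Event 5 (withdraw 100 from taxes): taxes: 950 - 100 = 850. Balances: taxes=850, savings=350
Event 6 (withdraw 150 from savings): savings: 350 - 150 = 200. Balances: taxes=850, savings=200
Event 7 (deposit 50 to taxes): taxes: 850 + 50 = 900. Balances: taxes=900, savings=200
Event 8 (deposit 200 to savings): savings: 200 + 200 = 400. Balances: taxes=900, savings=400
Event 9 (deposit 250 to taxes): taxes: 900 + 250 = 1150. Balances: taxes=1150, savings=400
Event 10 (deposit 400 to savings): savings: 400 + 400 = 800. Balances: taxes=1150, savings=800

Final balance of savings: 800

Answer: 800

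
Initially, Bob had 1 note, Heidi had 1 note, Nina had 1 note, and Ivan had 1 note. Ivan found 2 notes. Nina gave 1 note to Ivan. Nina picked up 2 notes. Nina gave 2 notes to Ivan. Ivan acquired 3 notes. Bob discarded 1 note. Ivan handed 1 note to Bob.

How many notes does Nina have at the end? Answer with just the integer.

Tracking counts step by step:
Start: Bob=1, Heidi=1, Nina=1, Ivan=1
Event 1 (Ivan +2): Ivan: 1 -> 3. State: Bob=1, Heidi=1, Nina=1, Ivan=3
Event 2 (Nina -> Ivan, 1): Nina: 1 -> 0, Ivan: 3 -> 4. State: Bob=1, Heidi=1, Nina=0, Ivan=4
Event 3 (Nina +2): Nina: 0 -> 2. State: Bob=1, Heidi=1, Nina=2, Ivan=4
Event 4 (Nina -> Ivan, 2): Nina: 2 -> 0, Ivan: 4 -> 6. State: Bob=1, Heidi=1, Nina=0, Ivan=6
Event 5 (Ivan +3): Ivan: 6 -> 9. State: Bob=1, Heidi=1, Nina=0, Ivan=9
Event 6 (Bob -1): Bob: 1 -> 0. State: Bob=0, Heidi=1, Nina=0, Ivan=9
Event 7 (Ivan -> Bob, 1): Ivan: 9 -> 8, Bob: 0 -> 1. State: Bob=1, Heidi=1, Nina=0, Ivan=8

Nina's final count: 0

Answer: 0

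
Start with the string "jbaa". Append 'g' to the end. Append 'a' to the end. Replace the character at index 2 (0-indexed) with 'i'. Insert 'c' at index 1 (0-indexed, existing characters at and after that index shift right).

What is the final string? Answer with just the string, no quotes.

Applying each edit step by step:
Start: "jbaa"
Op 1 (append 'g'): "jbaa" -> "jbaag"
Op 2 (append 'a'): "jbaag" -> "jbaaga"
Op 3 (replace idx 2: 'a' -> 'i'): "jbaaga" -> "jbiaga"
Op 4 (insert 'c' at idx 1): "jbiaga" -> "jcbiaga"

Answer: jcbiaga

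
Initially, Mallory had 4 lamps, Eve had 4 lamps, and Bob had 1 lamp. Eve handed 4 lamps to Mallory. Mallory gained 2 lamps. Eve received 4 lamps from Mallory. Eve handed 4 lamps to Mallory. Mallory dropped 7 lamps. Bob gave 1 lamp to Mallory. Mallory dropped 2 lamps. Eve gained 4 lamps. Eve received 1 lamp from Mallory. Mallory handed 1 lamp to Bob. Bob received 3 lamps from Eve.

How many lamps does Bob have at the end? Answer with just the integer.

Answer: 4

Derivation:
Tracking counts step by step:
Start: Mallory=4, Eve=4, Bob=1
Event 1 (Eve -> Mallory, 4): Eve: 4 -> 0, Mallory: 4 -> 8. State: Mallory=8, Eve=0, Bob=1
Event 2 (Mallory +2): Mallory: 8 -> 10. State: Mallory=10, Eve=0, Bob=1
Event 3 (Mallory -> Eve, 4): Mallory: 10 -> 6, Eve: 0 -> 4. State: Mallory=6, Eve=4, Bob=1
Event 4 (Eve -> Mallory, 4): Eve: 4 -> 0, Mallory: 6 -> 10. State: Mallory=10, Eve=0, Bob=1
Event 5 (Mallory -7): Mallory: 10 -> 3. State: Mallory=3, Eve=0, Bob=1
Event 6 (Bob -> Mallory, 1): Bob: 1 -> 0, Mallory: 3 -> 4. State: Mallory=4, Eve=0, Bob=0
Event 7 (Mallory -2): Mallory: 4 -> 2. State: Mallory=2, Eve=0, Bob=0
Event 8 (Eve +4): Eve: 0 -> 4. State: Mallory=2, Eve=4, Bob=0
Event 9 (Mallory -> Eve, 1): Mallory: 2 -> 1, Eve: 4 -> 5. State: Mallory=1, Eve=5, Bob=0
Event 10 (Mallory -> Bob, 1): Mallory: 1 -> 0, Bob: 0 -> 1. State: Mallory=0, Eve=5, Bob=1
Event 11 (Eve -> Bob, 3): Eve: 5 -> 2, Bob: 1 -> 4. State: Mallory=0, Eve=2, Bob=4

Bob's final count: 4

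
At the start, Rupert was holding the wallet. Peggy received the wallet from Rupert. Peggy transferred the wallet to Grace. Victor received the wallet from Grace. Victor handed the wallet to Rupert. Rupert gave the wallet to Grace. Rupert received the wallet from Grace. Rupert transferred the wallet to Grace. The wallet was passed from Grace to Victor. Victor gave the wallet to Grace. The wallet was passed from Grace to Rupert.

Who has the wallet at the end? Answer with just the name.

Answer: Rupert

Derivation:
Tracking the wallet through each event:
Start: Rupert has the wallet.
After event 1: Peggy has the wallet.
After event 2: Grace has the wallet.
After event 3: Victor has the wallet.
After event 4: Rupert has the wallet.
After event 5: Grace has the wallet.
After event 6: Rupert has the wallet.
After event 7: Grace has the wallet.
After event 8: Victor has the wallet.
After event 9: Grace has the wallet.
After event 10: Rupert has the wallet.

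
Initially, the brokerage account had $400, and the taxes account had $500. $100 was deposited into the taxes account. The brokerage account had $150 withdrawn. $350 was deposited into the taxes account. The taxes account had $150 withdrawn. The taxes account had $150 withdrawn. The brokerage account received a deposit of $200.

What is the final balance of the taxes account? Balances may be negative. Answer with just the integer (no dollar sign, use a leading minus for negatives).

Answer: 650

Derivation:
Tracking account balances step by step:
Start: brokerage=400, taxes=500
Event 1 (deposit 100 to taxes): taxes: 500 + 100 = 600. Balances: brokerage=400, taxes=600
Event 2 (withdraw 150 from brokerage): brokerage: 400 - 150 = 250. Balances: brokerage=250, taxes=600
Event 3 (deposit 350 to taxes): taxes: 600 + 350 = 950. Balances: brokerage=250, taxes=950
Event 4 (withdraw 150 from taxes): taxes: 950 - 150 = 800. Balances: brokerage=250, taxes=800
Event 5 (withdraw 150 from taxes): taxes: 800 - 150 = 650. Balances: brokerage=250, taxes=650
Event 6 (deposit 200 to brokerage): brokerage: 250 + 200 = 450. Balances: brokerage=450, taxes=650

Final balance of taxes: 650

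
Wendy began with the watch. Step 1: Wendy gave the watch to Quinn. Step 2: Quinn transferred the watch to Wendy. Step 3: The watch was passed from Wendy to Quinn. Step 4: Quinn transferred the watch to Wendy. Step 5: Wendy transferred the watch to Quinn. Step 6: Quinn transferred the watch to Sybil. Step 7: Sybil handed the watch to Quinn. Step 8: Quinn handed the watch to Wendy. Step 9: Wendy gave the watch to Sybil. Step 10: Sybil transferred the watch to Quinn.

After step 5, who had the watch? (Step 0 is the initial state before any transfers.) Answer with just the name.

Answer: Quinn

Derivation:
Tracking the watch holder through step 5:
After step 0 (start): Wendy
After step 1: Quinn
After step 2: Wendy
After step 3: Quinn
After step 4: Wendy
After step 5: Quinn

At step 5, the holder is Quinn.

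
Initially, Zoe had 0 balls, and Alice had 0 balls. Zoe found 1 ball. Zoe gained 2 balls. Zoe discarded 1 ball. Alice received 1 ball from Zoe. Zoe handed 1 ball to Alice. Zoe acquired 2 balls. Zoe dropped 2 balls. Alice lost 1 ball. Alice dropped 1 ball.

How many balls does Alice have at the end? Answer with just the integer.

Tracking counts step by step:
Start: Zoe=0, Alice=0
Event 1 (Zoe +1): Zoe: 0 -> 1. State: Zoe=1, Alice=0
Event 2 (Zoe +2): Zoe: 1 -> 3. State: Zoe=3, Alice=0
Event 3 (Zoe -1): Zoe: 3 -> 2. State: Zoe=2, Alice=0
Event 4 (Zoe -> Alice, 1): Zoe: 2 -> 1, Alice: 0 -> 1. State: Zoe=1, Alice=1
Event 5 (Zoe -> Alice, 1): Zoe: 1 -> 0, Alice: 1 -> 2. State: Zoe=0, Alice=2
Event 6 (Zoe +2): Zoe: 0 -> 2. State: Zoe=2, Alice=2
Event 7 (Zoe -2): Zoe: 2 -> 0. State: Zoe=0, Alice=2
Event 8 (Alice -1): Alice: 2 -> 1. State: Zoe=0, Alice=1
Event 9 (Alice -1): Alice: 1 -> 0. State: Zoe=0, Alice=0

Alice's final count: 0

Answer: 0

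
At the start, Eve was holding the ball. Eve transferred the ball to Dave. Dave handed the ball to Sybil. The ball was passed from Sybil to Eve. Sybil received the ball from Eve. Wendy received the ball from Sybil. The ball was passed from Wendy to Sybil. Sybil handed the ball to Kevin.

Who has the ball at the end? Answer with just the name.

Answer: Kevin

Derivation:
Tracking the ball through each event:
Start: Eve has the ball.
After event 1: Dave has the ball.
After event 2: Sybil has the ball.
After event 3: Eve has the ball.
After event 4: Sybil has the ball.
After event 5: Wendy has the ball.
After event 6: Sybil has the ball.
After event 7: Kevin has the ball.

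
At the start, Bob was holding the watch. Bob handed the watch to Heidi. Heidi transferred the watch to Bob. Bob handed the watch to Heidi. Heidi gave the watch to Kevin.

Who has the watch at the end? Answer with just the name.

Tracking the watch through each event:
Start: Bob has the watch.
After event 1: Heidi has the watch.
After event 2: Bob has the watch.
After event 3: Heidi has the watch.
After event 4: Kevin has the watch.

Answer: Kevin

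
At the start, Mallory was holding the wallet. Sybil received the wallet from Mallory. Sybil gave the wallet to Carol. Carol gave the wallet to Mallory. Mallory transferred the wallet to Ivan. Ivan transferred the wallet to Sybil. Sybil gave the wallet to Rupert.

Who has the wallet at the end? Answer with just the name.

Answer: Rupert

Derivation:
Tracking the wallet through each event:
Start: Mallory has the wallet.
After event 1: Sybil has the wallet.
After event 2: Carol has the wallet.
After event 3: Mallory has the wallet.
After event 4: Ivan has the wallet.
After event 5: Sybil has the wallet.
After event 6: Rupert has the wallet.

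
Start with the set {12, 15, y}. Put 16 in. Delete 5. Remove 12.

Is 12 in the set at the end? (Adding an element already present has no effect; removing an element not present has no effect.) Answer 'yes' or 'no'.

Tracking the set through each operation:
Start: {12, 15, y}
Event 1 (add 16): added. Set: {12, 15, 16, y}
Event 2 (remove 5): not present, no change. Set: {12, 15, 16, y}
Event 3 (remove 12): removed. Set: {15, 16, y}

Final set: {15, 16, y} (size 3)
12 is NOT in the final set.

Answer: no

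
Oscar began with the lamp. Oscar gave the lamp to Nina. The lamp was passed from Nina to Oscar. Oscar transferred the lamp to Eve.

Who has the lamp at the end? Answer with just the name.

Tracking the lamp through each event:
Start: Oscar has the lamp.
After event 1: Nina has the lamp.
After event 2: Oscar has the lamp.
After event 3: Eve has the lamp.

Answer: Eve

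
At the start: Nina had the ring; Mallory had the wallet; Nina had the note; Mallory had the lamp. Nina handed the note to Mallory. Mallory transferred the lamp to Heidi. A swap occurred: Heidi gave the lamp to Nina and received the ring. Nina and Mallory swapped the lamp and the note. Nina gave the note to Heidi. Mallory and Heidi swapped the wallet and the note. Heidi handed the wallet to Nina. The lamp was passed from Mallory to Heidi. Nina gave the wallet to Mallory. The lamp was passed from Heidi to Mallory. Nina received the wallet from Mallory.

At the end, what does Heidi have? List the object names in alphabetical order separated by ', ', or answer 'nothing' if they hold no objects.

Tracking all object holders:
Start: ring:Nina, wallet:Mallory, note:Nina, lamp:Mallory
Event 1 (give note: Nina -> Mallory). State: ring:Nina, wallet:Mallory, note:Mallory, lamp:Mallory
Event 2 (give lamp: Mallory -> Heidi). State: ring:Nina, wallet:Mallory, note:Mallory, lamp:Heidi
Event 3 (swap lamp<->ring: now lamp:Nina, ring:Heidi). State: ring:Heidi, wallet:Mallory, note:Mallory, lamp:Nina
Event 4 (swap lamp<->note: now lamp:Mallory, note:Nina). State: ring:Heidi, wallet:Mallory, note:Nina, lamp:Mallory
Event 5 (give note: Nina -> Heidi). State: ring:Heidi, wallet:Mallory, note:Heidi, lamp:Mallory
Event 6 (swap wallet<->note: now wallet:Heidi, note:Mallory). State: ring:Heidi, wallet:Heidi, note:Mallory, lamp:Mallory
Event 7 (give wallet: Heidi -> Nina). State: ring:Heidi, wallet:Nina, note:Mallory, lamp:Mallory
Event 8 (give lamp: Mallory -> Heidi). State: ring:Heidi, wallet:Nina, note:Mallory, lamp:Heidi
Event 9 (give wallet: Nina -> Mallory). State: ring:Heidi, wallet:Mallory, note:Mallory, lamp:Heidi
Event 10 (give lamp: Heidi -> Mallory). State: ring:Heidi, wallet:Mallory, note:Mallory, lamp:Mallory
Event 11 (give wallet: Mallory -> Nina). State: ring:Heidi, wallet:Nina, note:Mallory, lamp:Mallory

Final state: ring:Heidi, wallet:Nina, note:Mallory, lamp:Mallory
Heidi holds: ring.

Answer: ring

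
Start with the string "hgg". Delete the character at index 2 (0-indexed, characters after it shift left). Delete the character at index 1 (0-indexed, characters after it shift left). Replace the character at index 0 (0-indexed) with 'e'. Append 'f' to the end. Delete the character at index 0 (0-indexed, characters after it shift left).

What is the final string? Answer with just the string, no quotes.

Applying each edit step by step:
Start: "hgg"
Op 1 (delete idx 2 = 'g'): "hgg" -> "hg"
Op 2 (delete idx 1 = 'g'): "hg" -> "h"
Op 3 (replace idx 0: 'h' -> 'e'): "h" -> "e"
Op 4 (append 'f'): "e" -> "ef"
Op 5 (delete idx 0 = 'e'): "ef" -> "f"

Answer: f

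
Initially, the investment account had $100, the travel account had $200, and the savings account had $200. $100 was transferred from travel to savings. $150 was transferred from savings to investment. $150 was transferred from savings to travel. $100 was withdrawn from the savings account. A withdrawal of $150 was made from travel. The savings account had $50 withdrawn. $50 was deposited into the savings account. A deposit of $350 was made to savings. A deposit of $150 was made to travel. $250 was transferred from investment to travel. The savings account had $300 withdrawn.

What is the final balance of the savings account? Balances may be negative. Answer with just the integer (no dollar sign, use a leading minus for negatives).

Answer: -50

Derivation:
Tracking account balances step by step:
Start: investment=100, travel=200, savings=200
Event 1 (transfer 100 travel -> savings): travel: 200 - 100 = 100, savings: 200 + 100 = 300. Balances: investment=100, travel=100, savings=300
Event 2 (transfer 150 savings -> investment): savings: 300 - 150 = 150, investment: 100 + 150 = 250. Balances: investment=250, travel=100, savings=150
Event 3 (transfer 150 savings -> travel): savings: 150 - 150 = 0, travel: 100 + 150 = 250. Balances: investment=250, travel=250, savings=0
Event 4 (withdraw 100 from savings): savings: 0 - 100 = -100. Balances: investment=250, travel=250, savings=-100
Event 5 (withdraw 150 from travel): travel: 250 - 150 = 100. Balances: investment=250, travel=100, savings=-100
Event 6 (withdraw 50 from savings): savings: -100 - 50 = -150. Balances: investment=250, travel=100, savings=-150
Event 7 (deposit 50 to savings): savings: -150 + 50 = -100. Balances: investment=250, travel=100, savings=-100
Event 8 (deposit 350 to savings): savings: -100 + 350 = 250. Balances: investment=250, travel=100, savings=250
Event 9 (deposit 150 to travel): travel: 100 + 150 = 250. Balances: investment=250, travel=250, savings=250
Event 10 (transfer 250 investment -> travel): investment: 250 - 250 = 0, travel: 250 + 250 = 500. Balances: investment=0, travel=500, savings=250
Event 11 (withdraw 300 from savings): savings: 250 - 300 = -50. Balances: investment=0, travel=500, savings=-50

Final balance of savings: -50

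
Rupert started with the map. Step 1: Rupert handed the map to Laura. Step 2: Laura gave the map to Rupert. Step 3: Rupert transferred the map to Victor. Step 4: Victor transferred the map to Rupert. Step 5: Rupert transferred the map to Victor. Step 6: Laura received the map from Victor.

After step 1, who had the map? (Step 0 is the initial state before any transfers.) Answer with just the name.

Tracking the map holder through step 1:
After step 0 (start): Rupert
After step 1: Laura

At step 1, the holder is Laura.

Answer: Laura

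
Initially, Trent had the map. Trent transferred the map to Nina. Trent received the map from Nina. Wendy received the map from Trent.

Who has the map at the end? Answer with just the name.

Tracking the map through each event:
Start: Trent has the map.
After event 1: Nina has the map.
After event 2: Trent has the map.
After event 3: Wendy has the map.

Answer: Wendy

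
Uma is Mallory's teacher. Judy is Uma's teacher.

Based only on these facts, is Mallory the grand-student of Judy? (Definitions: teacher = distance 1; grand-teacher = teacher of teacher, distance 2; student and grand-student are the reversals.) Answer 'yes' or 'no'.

Answer: yes

Derivation:
Reconstructing the teacher chain from the given facts:
  Judy -> Uma -> Mallory
(each arrow means 'teacher of the next')
Positions in the chain (0 = top):
  position of Judy: 0
  position of Uma: 1
  position of Mallory: 2

Mallory is at position 2, Judy is at position 0; signed distance (j - i) = -2.
'grand-student' requires j - i = -2. Actual distance is -2, so the relation HOLDS.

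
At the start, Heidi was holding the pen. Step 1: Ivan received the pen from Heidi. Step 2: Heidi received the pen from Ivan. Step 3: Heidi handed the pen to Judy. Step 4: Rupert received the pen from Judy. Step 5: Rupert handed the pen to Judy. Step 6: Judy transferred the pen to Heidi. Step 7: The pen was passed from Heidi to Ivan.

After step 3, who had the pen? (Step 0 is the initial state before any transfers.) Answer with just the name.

Answer: Judy

Derivation:
Tracking the pen holder through step 3:
After step 0 (start): Heidi
After step 1: Ivan
After step 2: Heidi
After step 3: Judy

At step 3, the holder is Judy.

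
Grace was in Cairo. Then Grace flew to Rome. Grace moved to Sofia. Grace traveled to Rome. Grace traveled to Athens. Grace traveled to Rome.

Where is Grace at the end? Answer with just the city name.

Tracking Grace's location:
Start: Grace is in Cairo.
After move 1: Cairo -> Rome. Grace is in Rome.
After move 2: Rome -> Sofia. Grace is in Sofia.
After move 3: Sofia -> Rome. Grace is in Rome.
After move 4: Rome -> Athens. Grace is in Athens.
After move 5: Athens -> Rome. Grace is in Rome.

Answer: Rome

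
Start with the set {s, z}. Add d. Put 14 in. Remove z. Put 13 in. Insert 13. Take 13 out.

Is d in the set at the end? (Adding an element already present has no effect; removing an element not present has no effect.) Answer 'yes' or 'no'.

Tracking the set through each operation:
Start: {s, z}
Event 1 (add d): added. Set: {d, s, z}
Event 2 (add 14): added. Set: {14, d, s, z}
Event 3 (remove z): removed. Set: {14, d, s}
Event 4 (add 13): added. Set: {13, 14, d, s}
Event 5 (add 13): already present, no change. Set: {13, 14, d, s}
Event 6 (remove 13): removed. Set: {14, d, s}

Final set: {14, d, s} (size 3)
d is in the final set.

Answer: yes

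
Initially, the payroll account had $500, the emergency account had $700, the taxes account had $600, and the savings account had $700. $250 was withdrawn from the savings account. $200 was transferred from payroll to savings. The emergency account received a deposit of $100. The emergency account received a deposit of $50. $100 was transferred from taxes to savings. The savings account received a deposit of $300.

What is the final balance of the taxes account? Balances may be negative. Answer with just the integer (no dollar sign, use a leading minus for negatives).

Answer: 500

Derivation:
Tracking account balances step by step:
Start: payroll=500, emergency=700, taxes=600, savings=700
Event 1 (withdraw 250 from savings): savings: 700 - 250 = 450. Balances: payroll=500, emergency=700, taxes=600, savings=450
Event 2 (transfer 200 payroll -> savings): payroll: 500 - 200 = 300, savings: 450 + 200 = 650. Balances: payroll=300, emergency=700, taxes=600, savings=650
Event 3 (deposit 100 to emergency): emergency: 700 + 100 = 800. Balances: payroll=300, emergency=800, taxes=600, savings=650
Event 4 (deposit 50 to emergency): emergency: 800 + 50 = 850. Balances: payroll=300, emergency=850, taxes=600, savings=650
Event 5 (transfer 100 taxes -> savings): taxes: 600 - 100 = 500, savings: 650 + 100 = 750. Balances: payroll=300, emergency=850, taxes=500, savings=750
Event 6 (deposit 300 to savings): savings: 750 + 300 = 1050. Balances: payroll=300, emergency=850, taxes=500, savings=1050

Final balance of taxes: 500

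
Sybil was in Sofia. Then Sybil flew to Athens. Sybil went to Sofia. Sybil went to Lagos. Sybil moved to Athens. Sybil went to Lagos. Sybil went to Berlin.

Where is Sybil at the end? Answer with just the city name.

Tracking Sybil's location:
Start: Sybil is in Sofia.
After move 1: Sofia -> Athens. Sybil is in Athens.
After move 2: Athens -> Sofia. Sybil is in Sofia.
After move 3: Sofia -> Lagos. Sybil is in Lagos.
After move 4: Lagos -> Athens. Sybil is in Athens.
After move 5: Athens -> Lagos. Sybil is in Lagos.
After move 6: Lagos -> Berlin. Sybil is in Berlin.

Answer: Berlin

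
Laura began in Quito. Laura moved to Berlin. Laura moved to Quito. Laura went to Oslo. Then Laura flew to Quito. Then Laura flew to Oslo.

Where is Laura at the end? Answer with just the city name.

Tracking Laura's location:
Start: Laura is in Quito.
After move 1: Quito -> Berlin. Laura is in Berlin.
After move 2: Berlin -> Quito. Laura is in Quito.
After move 3: Quito -> Oslo. Laura is in Oslo.
After move 4: Oslo -> Quito. Laura is in Quito.
After move 5: Quito -> Oslo. Laura is in Oslo.

Answer: Oslo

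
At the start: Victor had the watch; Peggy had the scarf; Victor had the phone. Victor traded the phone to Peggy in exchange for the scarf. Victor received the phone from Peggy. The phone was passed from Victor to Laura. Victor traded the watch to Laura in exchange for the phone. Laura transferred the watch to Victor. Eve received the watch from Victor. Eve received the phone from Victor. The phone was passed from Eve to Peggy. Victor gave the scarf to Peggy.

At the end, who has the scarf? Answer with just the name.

Tracking all object holders:
Start: watch:Victor, scarf:Peggy, phone:Victor
Event 1 (swap phone<->scarf: now phone:Peggy, scarf:Victor). State: watch:Victor, scarf:Victor, phone:Peggy
Event 2 (give phone: Peggy -> Victor). State: watch:Victor, scarf:Victor, phone:Victor
Event 3 (give phone: Victor -> Laura). State: watch:Victor, scarf:Victor, phone:Laura
Event 4 (swap watch<->phone: now watch:Laura, phone:Victor). State: watch:Laura, scarf:Victor, phone:Victor
Event 5 (give watch: Laura -> Victor). State: watch:Victor, scarf:Victor, phone:Victor
Event 6 (give watch: Victor -> Eve). State: watch:Eve, scarf:Victor, phone:Victor
Event 7 (give phone: Victor -> Eve). State: watch:Eve, scarf:Victor, phone:Eve
Event 8 (give phone: Eve -> Peggy). State: watch:Eve, scarf:Victor, phone:Peggy
Event 9 (give scarf: Victor -> Peggy). State: watch:Eve, scarf:Peggy, phone:Peggy

Final state: watch:Eve, scarf:Peggy, phone:Peggy
The scarf is held by Peggy.

Answer: Peggy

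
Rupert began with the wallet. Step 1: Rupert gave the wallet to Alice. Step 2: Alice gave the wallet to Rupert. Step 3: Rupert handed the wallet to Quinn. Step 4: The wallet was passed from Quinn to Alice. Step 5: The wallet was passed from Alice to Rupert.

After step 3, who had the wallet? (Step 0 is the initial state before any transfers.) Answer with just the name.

Answer: Quinn

Derivation:
Tracking the wallet holder through step 3:
After step 0 (start): Rupert
After step 1: Alice
After step 2: Rupert
After step 3: Quinn

At step 3, the holder is Quinn.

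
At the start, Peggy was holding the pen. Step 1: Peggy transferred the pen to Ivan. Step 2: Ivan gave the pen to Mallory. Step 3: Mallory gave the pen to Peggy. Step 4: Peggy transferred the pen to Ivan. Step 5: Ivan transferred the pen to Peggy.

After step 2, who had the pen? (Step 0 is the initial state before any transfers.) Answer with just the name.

Tracking the pen holder through step 2:
After step 0 (start): Peggy
After step 1: Ivan
After step 2: Mallory

At step 2, the holder is Mallory.

Answer: Mallory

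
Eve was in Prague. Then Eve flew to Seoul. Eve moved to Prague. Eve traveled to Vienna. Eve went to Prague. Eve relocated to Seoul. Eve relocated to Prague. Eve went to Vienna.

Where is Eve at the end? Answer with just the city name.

Answer: Vienna

Derivation:
Tracking Eve's location:
Start: Eve is in Prague.
After move 1: Prague -> Seoul. Eve is in Seoul.
After move 2: Seoul -> Prague. Eve is in Prague.
After move 3: Prague -> Vienna. Eve is in Vienna.
After move 4: Vienna -> Prague. Eve is in Prague.
After move 5: Prague -> Seoul. Eve is in Seoul.
After move 6: Seoul -> Prague. Eve is in Prague.
After move 7: Prague -> Vienna. Eve is in Vienna.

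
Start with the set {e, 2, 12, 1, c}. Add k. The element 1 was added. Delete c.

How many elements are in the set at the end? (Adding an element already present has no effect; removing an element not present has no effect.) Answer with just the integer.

Answer: 5

Derivation:
Tracking the set through each operation:
Start: {1, 12, 2, c, e}
Event 1 (add k): added. Set: {1, 12, 2, c, e, k}
Event 2 (add 1): already present, no change. Set: {1, 12, 2, c, e, k}
Event 3 (remove c): removed. Set: {1, 12, 2, e, k}

Final set: {1, 12, 2, e, k} (size 5)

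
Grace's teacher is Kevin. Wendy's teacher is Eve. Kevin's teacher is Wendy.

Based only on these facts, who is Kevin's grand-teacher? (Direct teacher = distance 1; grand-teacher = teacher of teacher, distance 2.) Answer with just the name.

Reconstructing the teacher chain from the given facts:
  Eve -> Wendy -> Kevin -> Grace
(each arrow means 'teacher of the next')
Positions in the chain (0 = top):
  position of Eve: 0
  position of Wendy: 1
  position of Kevin: 2
  position of Grace: 3

Kevin is at position 2; the grand-teacher is 2 steps up the chain, i.e. position 0: Eve.

Answer: Eve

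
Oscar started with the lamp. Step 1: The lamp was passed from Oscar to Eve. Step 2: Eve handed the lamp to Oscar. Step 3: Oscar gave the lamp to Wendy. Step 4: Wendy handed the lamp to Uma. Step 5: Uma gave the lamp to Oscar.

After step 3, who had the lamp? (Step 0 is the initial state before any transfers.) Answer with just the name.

Answer: Wendy

Derivation:
Tracking the lamp holder through step 3:
After step 0 (start): Oscar
After step 1: Eve
After step 2: Oscar
After step 3: Wendy

At step 3, the holder is Wendy.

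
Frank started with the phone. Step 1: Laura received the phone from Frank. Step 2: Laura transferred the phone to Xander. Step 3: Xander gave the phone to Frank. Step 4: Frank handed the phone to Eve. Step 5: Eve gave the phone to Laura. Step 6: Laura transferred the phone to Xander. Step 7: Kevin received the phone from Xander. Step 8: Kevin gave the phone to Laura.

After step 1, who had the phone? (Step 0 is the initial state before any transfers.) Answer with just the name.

Tracking the phone holder through step 1:
After step 0 (start): Frank
After step 1: Laura

At step 1, the holder is Laura.

Answer: Laura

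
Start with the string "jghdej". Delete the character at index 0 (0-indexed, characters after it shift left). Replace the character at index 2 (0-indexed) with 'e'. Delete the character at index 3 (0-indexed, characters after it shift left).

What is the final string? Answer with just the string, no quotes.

Applying each edit step by step:
Start: "jghdej"
Op 1 (delete idx 0 = 'j'): "jghdej" -> "ghdej"
Op 2 (replace idx 2: 'd' -> 'e'): "ghdej" -> "gheej"
Op 3 (delete idx 3 = 'e'): "gheej" -> "ghej"

Answer: ghej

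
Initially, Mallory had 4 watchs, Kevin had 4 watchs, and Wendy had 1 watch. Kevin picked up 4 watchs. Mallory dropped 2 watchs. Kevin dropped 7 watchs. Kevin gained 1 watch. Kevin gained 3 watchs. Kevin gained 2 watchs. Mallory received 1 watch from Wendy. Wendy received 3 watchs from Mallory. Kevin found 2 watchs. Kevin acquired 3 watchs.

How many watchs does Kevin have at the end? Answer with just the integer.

Tracking counts step by step:
Start: Mallory=4, Kevin=4, Wendy=1
Event 1 (Kevin +4): Kevin: 4 -> 8. State: Mallory=4, Kevin=8, Wendy=1
Event 2 (Mallory -2): Mallory: 4 -> 2. State: Mallory=2, Kevin=8, Wendy=1
Event 3 (Kevin -7): Kevin: 8 -> 1. State: Mallory=2, Kevin=1, Wendy=1
Event 4 (Kevin +1): Kevin: 1 -> 2. State: Mallory=2, Kevin=2, Wendy=1
Event 5 (Kevin +3): Kevin: 2 -> 5. State: Mallory=2, Kevin=5, Wendy=1
Event 6 (Kevin +2): Kevin: 5 -> 7. State: Mallory=2, Kevin=7, Wendy=1
Event 7 (Wendy -> Mallory, 1): Wendy: 1 -> 0, Mallory: 2 -> 3. State: Mallory=3, Kevin=7, Wendy=0
Event 8 (Mallory -> Wendy, 3): Mallory: 3 -> 0, Wendy: 0 -> 3. State: Mallory=0, Kevin=7, Wendy=3
Event 9 (Kevin +2): Kevin: 7 -> 9. State: Mallory=0, Kevin=9, Wendy=3
Event 10 (Kevin +3): Kevin: 9 -> 12. State: Mallory=0, Kevin=12, Wendy=3

Kevin's final count: 12

Answer: 12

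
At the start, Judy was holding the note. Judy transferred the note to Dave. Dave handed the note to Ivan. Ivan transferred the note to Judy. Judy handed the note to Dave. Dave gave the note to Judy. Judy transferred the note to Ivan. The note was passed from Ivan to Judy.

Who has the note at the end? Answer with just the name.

Tracking the note through each event:
Start: Judy has the note.
After event 1: Dave has the note.
After event 2: Ivan has the note.
After event 3: Judy has the note.
After event 4: Dave has the note.
After event 5: Judy has the note.
After event 6: Ivan has the note.
After event 7: Judy has the note.

Answer: Judy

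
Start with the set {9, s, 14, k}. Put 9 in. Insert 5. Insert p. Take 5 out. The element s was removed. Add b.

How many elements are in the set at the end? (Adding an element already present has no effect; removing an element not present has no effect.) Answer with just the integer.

Tracking the set through each operation:
Start: {14, 9, k, s}
Event 1 (add 9): already present, no change. Set: {14, 9, k, s}
Event 2 (add 5): added. Set: {14, 5, 9, k, s}
Event 3 (add p): added. Set: {14, 5, 9, k, p, s}
Event 4 (remove 5): removed. Set: {14, 9, k, p, s}
Event 5 (remove s): removed. Set: {14, 9, k, p}
Event 6 (add b): added. Set: {14, 9, b, k, p}

Final set: {14, 9, b, k, p} (size 5)

Answer: 5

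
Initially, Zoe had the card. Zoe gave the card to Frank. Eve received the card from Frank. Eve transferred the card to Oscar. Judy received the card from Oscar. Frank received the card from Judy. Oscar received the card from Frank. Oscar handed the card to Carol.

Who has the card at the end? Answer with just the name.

Tracking the card through each event:
Start: Zoe has the card.
After event 1: Frank has the card.
After event 2: Eve has the card.
After event 3: Oscar has the card.
After event 4: Judy has the card.
After event 5: Frank has the card.
After event 6: Oscar has the card.
After event 7: Carol has the card.

Answer: Carol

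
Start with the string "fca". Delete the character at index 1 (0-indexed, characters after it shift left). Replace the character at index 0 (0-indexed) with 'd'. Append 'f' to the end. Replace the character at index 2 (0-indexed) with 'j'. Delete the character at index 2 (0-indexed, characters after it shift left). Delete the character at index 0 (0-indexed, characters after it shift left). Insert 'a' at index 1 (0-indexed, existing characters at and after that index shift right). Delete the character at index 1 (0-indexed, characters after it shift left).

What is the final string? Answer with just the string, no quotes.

Answer: a

Derivation:
Applying each edit step by step:
Start: "fca"
Op 1 (delete idx 1 = 'c'): "fca" -> "fa"
Op 2 (replace idx 0: 'f' -> 'd'): "fa" -> "da"
Op 3 (append 'f'): "da" -> "daf"
Op 4 (replace idx 2: 'f' -> 'j'): "daf" -> "daj"
Op 5 (delete idx 2 = 'j'): "daj" -> "da"
Op 6 (delete idx 0 = 'd'): "da" -> "a"
Op 7 (insert 'a' at idx 1): "a" -> "aa"
Op 8 (delete idx 1 = 'a'): "aa" -> "a"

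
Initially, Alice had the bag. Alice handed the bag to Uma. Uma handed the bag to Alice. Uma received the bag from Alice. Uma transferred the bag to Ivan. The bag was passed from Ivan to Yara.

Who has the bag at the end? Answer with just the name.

Answer: Yara

Derivation:
Tracking the bag through each event:
Start: Alice has the bag.
After event 1: Uma has the bag.
After event 2: Alice has the bag.
After event 3: Uma has the bag.
After event 4: Ivan has the bag.
After event 5: Yara has the bag.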